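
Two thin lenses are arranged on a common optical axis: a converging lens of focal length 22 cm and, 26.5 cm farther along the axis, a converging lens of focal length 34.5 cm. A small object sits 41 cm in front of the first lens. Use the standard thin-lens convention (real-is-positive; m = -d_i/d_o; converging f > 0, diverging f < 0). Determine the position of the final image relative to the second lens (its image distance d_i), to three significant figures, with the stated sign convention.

13.0 cm

Lens 1: 1/d_i1 = 1/f_1 - 1/d_o1 = 1/22 - 1/41 = 0.02106 cm^-1, so d_i1 = 47.474 cm.
This image would form 47.474 cm past lens 1, i.e. 20.974 cm beyond lens 2, so it is a virtual object for lens 2: d_o2 = 26.5 - 47.474 = -20.974 cm.
Lens 2: 1/d_i2 = 1/f_2 - 1/d_o2 = 1/34.5 - 1/(-20.974) = 0.07666 cm^-1, so d_i2 = 13.044 cm.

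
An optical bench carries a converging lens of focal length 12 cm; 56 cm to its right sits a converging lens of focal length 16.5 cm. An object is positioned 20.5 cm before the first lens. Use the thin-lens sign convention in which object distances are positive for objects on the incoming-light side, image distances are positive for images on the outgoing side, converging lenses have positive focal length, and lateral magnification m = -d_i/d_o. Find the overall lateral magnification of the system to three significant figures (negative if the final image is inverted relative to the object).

First lens: d_i1 = 1/(1/12 - 1/20.5) = 28.941 cm.
m_1 = -(28.941)/20.5 = -1.4118.
That image sits 27.059 cm in front of the second lens, so d_o2 = 27.059 cm.
Second lens: d_i2 = 1/(1/16.5 - 1/(27.059)) = 42.284 cm.
m_2 = -(42.284)/(27.059) = -1.5627.
The system's lateral magnification is m_1 m_2 = (-1.4118)(-1.5627) = 2.2061.

2.21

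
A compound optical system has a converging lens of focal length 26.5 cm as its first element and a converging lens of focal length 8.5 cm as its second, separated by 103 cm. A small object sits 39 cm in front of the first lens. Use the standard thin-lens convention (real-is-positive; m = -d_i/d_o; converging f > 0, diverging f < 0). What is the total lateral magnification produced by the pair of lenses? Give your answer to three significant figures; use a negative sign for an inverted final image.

1.52

Applying the thin-lens equation to the first lens, 1/26.5 = 1/39 + 1/d_i1, which gives d_i1 = 82.680 cm.
Its lateral magnification is m_1 = -d_i1/d_o1 = -(82.680)/39 = -2.1200.
Object distance for lens 2: d_o2 = 103 - 82.680 = 20.320 cm.
Applying the thin-lens equation again with f_2 = 8.5 cm and d_o2 = 20.320 cm gives d_i2 = 14.613 cm.
m_2 = -(14.613)/(20.320) = -0.7191.
Overall magnification: m = m_1 m_2 = 1.5245.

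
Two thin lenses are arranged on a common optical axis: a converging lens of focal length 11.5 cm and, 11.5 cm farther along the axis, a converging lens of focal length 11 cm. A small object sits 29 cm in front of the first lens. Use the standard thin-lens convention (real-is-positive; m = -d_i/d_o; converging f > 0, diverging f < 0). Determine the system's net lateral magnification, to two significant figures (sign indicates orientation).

-0.39

Lens 1: 1/d_i1 = 1/f_1 - 1/d_o1 = 1/11.5 - 1/29 = 0.05247 cm^-1, so d_i1 = 19.057 cm.
m_1 = -(19.057)/29 = -0.6571.
Since 19.057 cm > 11.5 cm, the first image lies past the second lens and serves as a virtual object: d_o2 = L - d_i1 = -7.557 cm.
Lens 2: 1/d_i2 = 1/f_2 - 1/d_o2 = 1/11 - 1/(-7.557) = 0.22323 cm^-1, so d_i2 = 4.480 cm.
m_2 = -(4.480)/(-7.557) = 0.5928.
The system's lateral magnification is m_1 m_2 = (-0.6571)(0.5928) = -0.3895.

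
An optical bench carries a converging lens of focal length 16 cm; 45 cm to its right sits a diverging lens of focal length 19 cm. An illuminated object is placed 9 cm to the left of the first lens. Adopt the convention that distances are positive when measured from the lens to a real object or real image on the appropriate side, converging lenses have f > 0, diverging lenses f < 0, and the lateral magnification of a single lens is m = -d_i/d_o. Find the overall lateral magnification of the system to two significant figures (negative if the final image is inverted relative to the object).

Lens 1: 1/d_i1 = 1/f_1 - 1/d_o1 = 1/16 - 1/9 = -0.04861 cm^-1, so d_i1 = -20.571 cm.
m_1 = -(-20.571)/9 = 2.2857.
With d_i1 < 0 the first image is virtual and lies on the object side; the object distance for lens 2 is d_o2 = 45 - (-20.571) = 65.571 cm.
Lens 2: 1/d_i2 = 1/f_2 - 1/d_o2 = 1/(-19) - 1/(65.571) = -0.06788 cm^-1, so d_i2 = -14.731 cm.
m_2 = -(-14.731)/(65.571) = 0.2247.
Overall magnification: m = m_1 m_2 = 0.5135.

0.51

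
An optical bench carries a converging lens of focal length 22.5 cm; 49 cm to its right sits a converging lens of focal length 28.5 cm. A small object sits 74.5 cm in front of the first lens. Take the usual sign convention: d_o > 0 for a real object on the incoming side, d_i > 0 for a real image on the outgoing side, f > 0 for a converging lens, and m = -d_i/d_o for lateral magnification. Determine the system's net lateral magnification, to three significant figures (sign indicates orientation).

-1.05

First lens: d_i1 = 1/(1/22.5 - 1/74.5) = 32.236 cm.
m_1 = -(32.236)/74.5 = -0.4327.
The intermediate image is 32.236 cm to the right of lens 1, so d_o2 = L - d_i1 = 49 - 32.236 = 16.764 cm.
Second lens: d_i2 = 1/(1/28.5 - 1/(16.764)) = -40.713 cm.
m_2 = -(-40.713)/(16.764) = 2.4285.
The system's lateral magnification is m_1 m_2 = (-0.4327)(2.4285) = -1.0508.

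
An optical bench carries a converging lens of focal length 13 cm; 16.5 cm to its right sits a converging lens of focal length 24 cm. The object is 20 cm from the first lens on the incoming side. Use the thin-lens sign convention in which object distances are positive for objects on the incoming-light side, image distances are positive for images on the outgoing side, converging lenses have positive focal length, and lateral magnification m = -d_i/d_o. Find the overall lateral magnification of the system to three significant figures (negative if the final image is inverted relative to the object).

First lens: d_i1 = 1/(1/13 - 1/20) = 37.143 cm.
m_1 = -(37.143)/20 = -1.8571.
Since 37.143 cm > 16.5 cm, the first image lies past the second lens and serves as a virtual object: d_o2 = L - d_i1 = -20.643 cm.
Second lens: d_i2 = 1/(1/24 - 1/(-20.643)) = 11.098 cm.
m_2 = -(11.098)/(-20.643) = 0.5376.
Total m = m_1 x m_2 = (-1.8571)(0.5376) = -0.9984.

-0.998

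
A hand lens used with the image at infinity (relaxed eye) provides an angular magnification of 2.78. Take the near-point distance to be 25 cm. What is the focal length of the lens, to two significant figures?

9.0 cm

For the image at infinity, M = D/f.
f = D/M = 25/2.78 = 8.993 cm.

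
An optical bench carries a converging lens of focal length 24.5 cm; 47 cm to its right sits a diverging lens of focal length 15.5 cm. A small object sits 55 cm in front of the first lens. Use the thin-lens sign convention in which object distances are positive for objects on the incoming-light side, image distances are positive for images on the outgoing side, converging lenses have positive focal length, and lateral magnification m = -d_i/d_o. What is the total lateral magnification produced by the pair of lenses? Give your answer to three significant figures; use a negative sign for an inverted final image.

Lens 1: 1/d_i1 = 1/f_1 - 1/d_o1 = 1/24.5 - 1/55 = 0.02263 cm^-1, so d_i1 = 44.180 cm.
m_1 = -(44.180)/55 = -0.8033.
That image sits 2.820 cm in front of the second lens, so d_o2 = 2.820 cm.
Lens 2: 1/d_i2 = 1/f_2 - 1/d_o2 = 1/(-15.5) - 1/(2.820) = -0.41917 cm^-1, so d_i2 = -2.386 cm.
m_2 = -(-2.386)/(2.820) = 0.8461.
Total m = m_1 x m_2 = (-0.8033)(0.8461) = -0.6796.

-0.680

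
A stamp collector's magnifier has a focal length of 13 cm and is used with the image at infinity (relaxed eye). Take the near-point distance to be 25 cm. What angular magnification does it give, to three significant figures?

1.92

M = D/f = 25/13 = 1.923.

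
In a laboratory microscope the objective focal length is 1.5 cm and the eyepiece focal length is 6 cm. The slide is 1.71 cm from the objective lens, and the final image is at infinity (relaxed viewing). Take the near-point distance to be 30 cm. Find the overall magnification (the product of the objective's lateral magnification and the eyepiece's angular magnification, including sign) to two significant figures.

Objective: 1/d_i = 1/f_obj - 1/d_o = 1/1.5 - 1/1.71 = 0.08187 cm^-1, so d_i = 12.214 cm.
m_obj = -d_i/d_o = -12.214/1.71 = -7.143.
Eyepiece angular magnification (image at infinity): M_eye = D/f_e = 30/6 = 5.000.
Overall M = m_obj x M_eye = (-7.143)(5.000) = -35.71.

-36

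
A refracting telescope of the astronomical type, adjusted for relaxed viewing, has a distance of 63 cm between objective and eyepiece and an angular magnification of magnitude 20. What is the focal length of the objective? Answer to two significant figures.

60 cm

In normal adjustment the tube length equals f_obj + f_eye and |M| = f_obj/f_eye.
So f_obj = 20 f_eye and 20 f_eye + f_eye = 63 cm, giving f_eye = 63/21 = 3.000 cm and f_obj = 60.000 cm.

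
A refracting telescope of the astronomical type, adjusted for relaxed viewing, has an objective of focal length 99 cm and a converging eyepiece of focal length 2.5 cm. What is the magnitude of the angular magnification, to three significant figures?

39.6

|M| = f_obj/|f_eye| = 99/2.5 = 39.600.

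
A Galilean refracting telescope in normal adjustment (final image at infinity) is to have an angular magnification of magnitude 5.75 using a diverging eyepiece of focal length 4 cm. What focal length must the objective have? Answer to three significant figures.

|M| = f_obj/|f_eye|, so f_obj = |M| x |f_eye| = 5.75 x 4 = 23.000 cm.

23.0 cm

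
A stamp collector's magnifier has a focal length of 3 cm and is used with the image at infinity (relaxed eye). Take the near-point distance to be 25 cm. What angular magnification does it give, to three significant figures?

M = D/f = 25/3 = 8.333.

8.33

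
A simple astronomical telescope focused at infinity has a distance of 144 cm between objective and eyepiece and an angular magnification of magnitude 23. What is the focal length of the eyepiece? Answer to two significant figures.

6.0 cm

In normal adjustment the tube length equals f_obj + f_eye and |M| = f_obj/f_eye.
So f_obj = 23 f_eye and 23 f_eye + f_eye = 144 cm, giving f_eye = 144/24 = 6.000 cm and f_obj = 138.000 cm.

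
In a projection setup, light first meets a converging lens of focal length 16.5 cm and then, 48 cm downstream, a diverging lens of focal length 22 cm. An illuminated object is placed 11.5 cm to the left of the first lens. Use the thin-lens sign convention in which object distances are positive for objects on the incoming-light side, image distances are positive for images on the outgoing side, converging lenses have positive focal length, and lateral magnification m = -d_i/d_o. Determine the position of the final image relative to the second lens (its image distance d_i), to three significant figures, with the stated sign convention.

-17.5 cm

First lens: d_i1 = 1/(1/16.5 - 1/11.5) = -37.950 cm.
The intermediate image is virtual, 37.950 cm to the left of lens 1, so d_o2 = L - d_i1 = 48 - (-37.950) = 85.950 cm.
Second lens: d_i2 = 1/(1/(-22) - 1/(85.950)) = -17.516 cm.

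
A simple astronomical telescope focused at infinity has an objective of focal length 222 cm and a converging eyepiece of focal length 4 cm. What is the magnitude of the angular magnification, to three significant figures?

|M| = f_obj/|f_eye| = 222/4 = 55.500.

55.5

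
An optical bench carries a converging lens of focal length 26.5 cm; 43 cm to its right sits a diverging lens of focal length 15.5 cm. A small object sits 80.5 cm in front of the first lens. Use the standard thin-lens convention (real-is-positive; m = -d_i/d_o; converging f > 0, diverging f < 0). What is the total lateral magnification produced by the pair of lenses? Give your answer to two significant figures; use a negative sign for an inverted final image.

-0.40

Applying the thin-lens equation to the first lens, 1/26.5 = 1/80.5 + 1/d_i1, which gives d_i1 = 39.505 cm.
Its lateral magnification is m_1 = -d_i1/d_o1 = -(39.505)/80.5 = -0.4907.
The intermediate image is 39.505 cm to the right of lens 1, so d_o2 = L - d_i1 = 43 - 39.505 = 3.495 cm.
Applying the thin-lens equation again with f_2 = -15.5 cm and d_o2 = 3.495 cm gives d_i2 = -2.852 cm.
m_2 = -(-2.852)/(3.495) = 0.8160.
Total m = m_1 x m_2 = (-0.4907)(0.8160) = -0.4004.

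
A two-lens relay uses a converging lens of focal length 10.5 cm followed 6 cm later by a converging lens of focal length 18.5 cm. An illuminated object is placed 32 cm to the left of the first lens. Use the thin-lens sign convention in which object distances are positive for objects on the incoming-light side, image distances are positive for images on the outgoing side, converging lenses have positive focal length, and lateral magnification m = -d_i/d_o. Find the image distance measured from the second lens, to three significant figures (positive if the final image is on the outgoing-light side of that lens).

6.33 cm

Applying the thin-lens equation to the first lens, 1/10.5 = 1/32 + 1/d_i1, which gives d_i1 = 15.628 cm.
Since 15.628 cm > 6 cm, the first image lies past the second lens and serves as a virtual object: d_o2 = L - d_i1 = -9.628 cm.
Applying the thin-lens equation again with f_2 = 18.5 cm and d_o2 = -9.628 cm gives d_i2 = 6.332 cm.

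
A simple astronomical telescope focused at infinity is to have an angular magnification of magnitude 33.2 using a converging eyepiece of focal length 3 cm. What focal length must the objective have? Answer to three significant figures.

|M| = f_obj/|f_eye|, so f_obj = |M| x |f_eye| = 33.2 x 3 = 99.600 cm.

99.6 cm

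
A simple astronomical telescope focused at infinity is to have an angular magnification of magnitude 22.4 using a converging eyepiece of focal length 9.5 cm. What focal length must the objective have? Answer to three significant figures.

|M| = f_obj/|f_eye|, so f_obj = |M| x |f_eye| = 22.4 x 9.5 = 212.800 cm.

213 cm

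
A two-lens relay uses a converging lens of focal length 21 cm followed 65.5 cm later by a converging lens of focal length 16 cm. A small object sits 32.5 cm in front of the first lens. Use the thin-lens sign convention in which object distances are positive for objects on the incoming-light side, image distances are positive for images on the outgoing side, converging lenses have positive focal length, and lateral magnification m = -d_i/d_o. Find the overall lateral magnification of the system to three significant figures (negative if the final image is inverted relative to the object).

-2.97

Lens 1: 1/d_i1 = 1/f_1 - 1/d_o1 = 1/21 - 1/32.5 = 0.01685 cm^-1, so d_i1 = 59.348 cm.
m_1 = -(59.348)/32.5 = -1.8261.
That image sits 6.152 cm in front of the second lens, so d_o2 = 6.152 cm.
Lens 2: 1/d_i2 = 1/f_2 - 1/d_o2 = 1/16 - 1/(6.152) = -0.10004 cm^-1, so d_i2 = -9.996 cm.
m_2 = -(-9.996)/(6.152) = 1.6247.
Overall magnification: m = m_1 m_2 = -2.9669.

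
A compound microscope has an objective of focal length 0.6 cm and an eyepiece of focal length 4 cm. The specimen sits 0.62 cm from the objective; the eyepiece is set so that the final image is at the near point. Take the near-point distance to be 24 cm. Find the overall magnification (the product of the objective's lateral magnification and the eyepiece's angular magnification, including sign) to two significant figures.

-210

Objective: 1/d_i = 1/f_obj - 1/d_o = 1/0.6 - 1/0.62 = 0.05376 cm^-1, so d_i = 18.600 cm.
m_obj = -d_i/d_o = -18.600/0.62 = -30.000.
Eyepiece angular magnification (image at near point): M_eye = 1 + D/f_e = 1 + 24/4 = 7.000.
Overall M = m_obj x M_eye = (-30.000)(7.000) = -210.00.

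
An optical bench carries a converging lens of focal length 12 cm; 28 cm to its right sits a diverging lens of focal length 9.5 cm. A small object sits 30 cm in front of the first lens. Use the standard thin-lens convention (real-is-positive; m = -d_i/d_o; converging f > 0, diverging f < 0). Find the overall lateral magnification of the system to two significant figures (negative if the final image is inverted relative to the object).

Applying the thin-lens equation to the first lens, 1/12 = 1/30 + 1/d_i1, which gives d_i1 = 20.000 cm.
Its lateral magnification is m_1 = -d_i1/d_o1 = -(20.000)/30 = -0.6667.
The intermediate image is 20.000 cm to the right of lens 1, so d_o2 = L - d_i1 = 28 - 20.000 = 8.000 cm.
Applying the thin-lens equation again with f_2 = -9.5 cm and d_o2 = 8.000 cm gives d_i2 = -4.343 cm.
m_2 = -(-4.343)/(8.000) = 0.5429.
The system's lateral magnification is m_1 m_2 = (-0.6667)(0.5429) = -0.3619.

-0.36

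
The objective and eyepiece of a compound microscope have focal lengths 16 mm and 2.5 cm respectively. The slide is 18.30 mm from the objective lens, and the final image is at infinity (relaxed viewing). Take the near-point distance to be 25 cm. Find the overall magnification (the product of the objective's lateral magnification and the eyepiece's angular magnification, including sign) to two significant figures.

-70

Convert to cm: f_obj = 16 mm = 1.6 cm; d_o = 18.30 mm = 1.83 cm.
Objective: 1/d_i = 1/f_obj - 1/d_o = 1/1.6 - 1/1.83 = 0.07855 cm^-1, so d_i = 12.730 cm.
m_obj = -d_i/d_o = -12.730/1.83 = -6.957.
Eyepiece angular magnification (image at infinity): M_eye = D/f_e = 25/2.5 = 10.000.
Overall M = m_obj x M_eye = (-6.957)(10.000) = -69.57.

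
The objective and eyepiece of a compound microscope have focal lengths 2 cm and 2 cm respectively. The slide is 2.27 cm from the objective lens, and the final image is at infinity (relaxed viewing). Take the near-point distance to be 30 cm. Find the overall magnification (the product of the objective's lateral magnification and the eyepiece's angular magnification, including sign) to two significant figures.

-110

Objective: 1/d_i = 1/f_obj - 1/d_o = 1/2 - 1/2.27 = 0.05947 cm^-1, so d_i = 16.815 cm.
m_obj = -d_i/d_o = -16.815/2.27 = -7.407.
Eyepiece angular magnification (image at infinity): M_eye = D/f_e = 30/2 = 15.000.
Overall M = m_obj x M_eye = (-7.407)(15.000) = -111.11.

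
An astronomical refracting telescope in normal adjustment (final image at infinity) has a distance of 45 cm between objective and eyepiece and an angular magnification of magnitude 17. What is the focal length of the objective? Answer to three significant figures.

In normal adjustment the tube length equals f_obj + f_eye and |M| = f_obj/f_eye.
So f_obj = 17 f_eye and 17 f_eye + f_eye = 45 cm, giving f_eye = 45/18 = 2.500 cm and f_obj = 42.500 cm.

42.5 cm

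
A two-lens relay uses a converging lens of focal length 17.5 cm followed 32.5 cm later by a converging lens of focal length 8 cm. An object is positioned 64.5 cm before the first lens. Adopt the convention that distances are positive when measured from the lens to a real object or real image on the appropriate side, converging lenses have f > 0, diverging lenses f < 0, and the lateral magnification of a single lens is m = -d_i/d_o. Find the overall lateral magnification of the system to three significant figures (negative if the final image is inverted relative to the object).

Lens 1: 1/d_i1 = 1/f_1 - 1/d_o1 = 1/17.5 - 1/64.5 = 0.04164 cm^-1, so d_i1 = 24.016 cm.
m_1 = -(24.016)/64.5 = -0.3723.
The intermediate image is 24.016 cm to the right of lens 1, so d_o2 = L - d_i1 = 32.5 - 24.016 = 8.484 cm.
Lens 2: 1/d_i2 = 1/f_2 - 1/d_o2 = 1/8 - 1/(8.484) = 0.00713 cm^-1, so d_i2 = 140.220 cm.
m_2 = -(140.220)/(8.484) = -16.5275.
The system's lateral magnification is m_1 m_2 = (-0.3723)(-16.5275) = 6.1538.

6.15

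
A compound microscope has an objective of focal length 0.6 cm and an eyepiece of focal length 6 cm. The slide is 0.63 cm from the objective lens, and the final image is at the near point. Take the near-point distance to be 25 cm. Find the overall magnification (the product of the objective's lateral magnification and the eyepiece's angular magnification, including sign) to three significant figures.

-103

Objective: 1/d_i = 1/f_obj - 1/d_o = 1/0.6 - 1/0.63 = 0.07937 cm^-1, so d_i = 12.600 cm.
m_obj = -d_i/d_o = -12.600/0.63 = -20.000.
Eyepiece angular magnification (image at near point): M_eye = 1 + D/f_e = 1 + 25/6 = 5.167.
Overall M = m_obj x M_eye = (-20.000)(5.167) = -103.33.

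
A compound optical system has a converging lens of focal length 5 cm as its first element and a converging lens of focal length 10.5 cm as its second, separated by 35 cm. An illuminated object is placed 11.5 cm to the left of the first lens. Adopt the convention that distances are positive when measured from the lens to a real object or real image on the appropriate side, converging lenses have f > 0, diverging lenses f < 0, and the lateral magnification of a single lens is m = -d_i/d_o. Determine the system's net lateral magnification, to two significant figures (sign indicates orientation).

Lens 1: 1/d_i1 = 1/f_1 - 1/d_o1 = 1/5 - 1/11.5 = 0.11304 cm^-1, so d_i1 = 8.846 cm.
m_1 = -(8.846)/11.5 = -0.7692.
Object distance for lens 2: d_o2 = 35 - 8.846 = 26.154 cm.
Lens 2: 1/d_i2 = 1/f_2 - 1/d_o2 = 1/10.5 - 1/(26.154) = 0.05700 cm^-1, so d_i2 = 17.543 cm.
m_2 = -(17.543)/(26.154) = -0.6708.
The system's lateral magnification is m_1 m_2 = (-0.7692)(-0.6708) = 0.5160.

0.52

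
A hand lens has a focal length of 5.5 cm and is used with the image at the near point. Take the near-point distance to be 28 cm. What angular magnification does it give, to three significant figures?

M = 1 + D/f = 1 + 28/5.5 = 6.091.

6.09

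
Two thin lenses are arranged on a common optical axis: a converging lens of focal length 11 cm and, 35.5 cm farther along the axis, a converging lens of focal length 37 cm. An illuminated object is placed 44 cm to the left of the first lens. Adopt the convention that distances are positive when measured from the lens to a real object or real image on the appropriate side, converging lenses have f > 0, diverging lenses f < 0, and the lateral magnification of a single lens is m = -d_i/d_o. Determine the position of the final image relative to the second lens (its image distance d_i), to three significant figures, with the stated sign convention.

-47.7 cm

First lens: d_i1 = 1/(1/11 - 1/44) = 14.667 cm.
The intermediate image is 14.667 cm to the right of lens 1, so d_o2 = L - d_i1 = 35.5 - 14.667 = 20.833 cm.
Second lens: d_i2 = 1/(1/37 - 1/(20.833)) = -47.680 cm.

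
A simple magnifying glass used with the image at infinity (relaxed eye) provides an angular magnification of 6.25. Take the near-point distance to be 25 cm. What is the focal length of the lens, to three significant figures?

For the image at infinity, M = D/f.
f = D/M = 25/6.25 = 4.000 cm.

4.00 cm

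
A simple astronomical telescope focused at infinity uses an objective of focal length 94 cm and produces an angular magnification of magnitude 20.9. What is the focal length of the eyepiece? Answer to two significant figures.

4.5 cm

|M| = f_obj/f_eye, so f_eye = f_obj/|M| = 94/20.9 = 4.498 cm.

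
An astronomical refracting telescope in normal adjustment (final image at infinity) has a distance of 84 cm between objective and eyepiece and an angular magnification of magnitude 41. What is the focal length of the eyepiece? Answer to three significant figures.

2.00 cm

In normal adjustment the tube length equals f_obj + f_eye and |M| = f_obj/f_eye.
So f_obj = 41 f_eye and 41 f_eye + f_eye = 84 cm, giving f_eye = 84/42 = 2.000 cm and f_obj = 82.000 cm.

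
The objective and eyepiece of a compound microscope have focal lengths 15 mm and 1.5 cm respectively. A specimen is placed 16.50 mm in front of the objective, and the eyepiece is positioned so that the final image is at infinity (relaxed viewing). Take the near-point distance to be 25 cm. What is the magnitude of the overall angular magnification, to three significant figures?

Convert to cm: f_obj = 15 mm = 1.5 cm; d_o = 16.50 mm = 1.65 cm.
Objective: 1/d_i = 1/f_obj - 1/d_o = 1/1.5 - 1/1.65 = 0.06061 cm^-1, so d_i = 16.500 cm.
m_obj = -d_i/d_o = -16.500/1.65 = -10.000.
Eyepiece angular magnification (image at infinity): M_eye = D/f_e = 25/1.5 = 16.667.
Overall M = m_obj x M_eye = (-10.000)(16.667) = -166.67.
|M| = 166.67.

167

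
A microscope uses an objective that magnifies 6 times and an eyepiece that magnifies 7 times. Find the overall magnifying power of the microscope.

42

The overall magnification of a compound microscope is the product of the objective and eyepiece magnifications:
M = M_obj x M_eye = 6 x 7 = 42.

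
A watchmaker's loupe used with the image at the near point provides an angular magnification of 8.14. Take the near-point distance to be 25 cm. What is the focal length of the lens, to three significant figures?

For the image at the near point, M = 1 + D/f.
f = D/(M - 1) = 25/(8.14 - 1) = 3.501 cm.

3.50 cm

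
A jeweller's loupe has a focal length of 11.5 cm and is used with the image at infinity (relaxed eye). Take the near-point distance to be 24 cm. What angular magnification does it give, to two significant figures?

M = D/f = 24/11.5 = 2.087.

2.1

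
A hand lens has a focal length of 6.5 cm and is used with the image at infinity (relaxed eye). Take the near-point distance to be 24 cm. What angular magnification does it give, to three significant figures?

3.69

M = D/f = 24/6.5 = 3.692.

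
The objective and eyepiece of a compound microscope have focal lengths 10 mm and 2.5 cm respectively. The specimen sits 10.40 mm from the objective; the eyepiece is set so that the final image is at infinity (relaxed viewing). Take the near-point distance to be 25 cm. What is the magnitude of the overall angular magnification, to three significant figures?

Convert to cm: f_obj = 10 mm = 1 cm; d_o = 10.40 mm = 1.04 cm.
Objective: 1/d_i = 1/f_obj - 1/d_o = 1/1 - 1/1.04 = 0.03846 cm^-1, so d_i = 26.000 cm.
m_obj = -d_i/d_o = -26.000/1.04 = -25.000.
Eyepiece angular magnification (image at infinity): M_eye = D/f_e = 25/2.5 = 10.000.
Overall M = m_obj x M_eye = (-25.000)(10.000) = -250.00.
|M| = 250.00.

250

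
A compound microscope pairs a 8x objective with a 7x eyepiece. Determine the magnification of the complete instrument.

The overall magnification of a compound microscope is the product of the objective and eyepiece magnifications:
M = M_obj x M_eye = 8 x 7 = 56.

56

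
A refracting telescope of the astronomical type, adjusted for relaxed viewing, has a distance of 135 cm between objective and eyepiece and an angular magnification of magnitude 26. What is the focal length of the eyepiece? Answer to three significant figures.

5.00 cm

In normal adjustment the tube length equals f_obj + f_eye and |M| = f_obj/f_eye.
So f_obj = 26 f_eye and 26 f_eye + f_eye = 135 cm, giving f_eye = 135/27 = 5.000 cm and f_obj = 130.000 cm.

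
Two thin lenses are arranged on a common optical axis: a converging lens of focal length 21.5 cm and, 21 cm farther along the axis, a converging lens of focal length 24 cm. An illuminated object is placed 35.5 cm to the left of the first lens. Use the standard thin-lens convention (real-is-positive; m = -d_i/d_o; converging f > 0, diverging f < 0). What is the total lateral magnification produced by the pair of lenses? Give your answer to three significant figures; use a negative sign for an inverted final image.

-0.641

Applying the thin-lens equation to the first lens, 1/21.5 = 1/35.5 + 1/d_i1, which gives d_i1 = 54.518 cm.
Its lateral magnification is m_1 = -d_i1/d_o1 = -(54.518)/35.5 = -1.5357.
This image would form 54.518 cm past lens 1, i.e. 33.518 cm beyond lens 2, so it is a virtual object for lens 2: d_o2 = 21 - 54.518 = -33.518 cm.
Applying the thin-lens equation again with f_2 = 24 cm and d_o2 = -33.518 cm gives d_i2 = 13.986 cm.
m_2 = -(13.986)/(-33.518) = 0.4173.
The system's lateral magnification is m_1 m_2 = (-1.5357)(0.4173) = -0.6408.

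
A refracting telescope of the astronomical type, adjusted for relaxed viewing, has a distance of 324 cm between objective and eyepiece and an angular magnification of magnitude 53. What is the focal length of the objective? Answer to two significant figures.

In normal adjustment the tube length equals f_obj + f_eye and |M| = f_obj/f_eye.
So f_obj = 53 f_eye and 53 f_eye + f_eye = 324 cm, giving f_eye = 324/54 = 6.000 cm and f_obj = 318.000 cm.

320 cm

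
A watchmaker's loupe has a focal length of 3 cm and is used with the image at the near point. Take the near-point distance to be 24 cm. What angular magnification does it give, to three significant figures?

M = 1 + D/f = 1 + 24/3 = 9.000.

9.00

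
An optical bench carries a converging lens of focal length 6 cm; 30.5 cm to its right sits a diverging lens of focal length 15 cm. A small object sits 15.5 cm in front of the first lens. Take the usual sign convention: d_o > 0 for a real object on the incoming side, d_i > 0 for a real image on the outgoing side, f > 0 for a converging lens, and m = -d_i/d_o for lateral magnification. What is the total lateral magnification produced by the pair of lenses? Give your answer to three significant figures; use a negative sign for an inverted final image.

First lens: d_i1 = 1/(1/6 - 1/15.5) = 9.789 cm.
m_1 = -(9.789)/15.5 = -0.6316.
The intermediate image is 9.789 cm to the right of lens 1, so d_o2 = L - d_i1 = 30.5 - 9.789 = 20.711 cm.
Second lens: d_i2 = 1/(1/(-15) - 1/(20.711)) = -8.699 cm.
m_2 = -(-8.699)/(20.711) = 0.4200.
Total m = m_1 x m_2 = (-0.6316)(0.4200) = -0.2653.

-0.265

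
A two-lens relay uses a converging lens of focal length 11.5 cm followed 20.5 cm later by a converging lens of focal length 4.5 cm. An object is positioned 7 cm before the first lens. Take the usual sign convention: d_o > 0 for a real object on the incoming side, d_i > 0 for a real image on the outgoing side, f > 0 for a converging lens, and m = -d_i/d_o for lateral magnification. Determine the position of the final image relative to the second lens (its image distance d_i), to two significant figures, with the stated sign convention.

First lens: d_i1 = 1/(1/11.5 - 1/7) = -17.889 cm.
The intermediate image is virtual, 17.889 cm to the left of lens 1, so d_o2 = L - d_i1 = 20.5 - (-17.889) = 38.389 cm.
Second lens: d_i2 = 1/(1/4.5 - 1/(38.389)) = 5.098 cm.

5.1 cm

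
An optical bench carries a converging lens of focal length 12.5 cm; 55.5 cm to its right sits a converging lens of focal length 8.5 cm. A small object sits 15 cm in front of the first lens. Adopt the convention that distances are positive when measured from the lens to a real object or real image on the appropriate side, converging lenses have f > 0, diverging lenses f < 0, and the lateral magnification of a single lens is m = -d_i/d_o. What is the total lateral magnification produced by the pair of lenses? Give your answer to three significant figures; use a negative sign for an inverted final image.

-1.52

Lens 1: 1/d_i1 = 1/f_1 - 1/d_o1 = 1/12.5 - 1/15 = 0.01333 cm^-1, so d_i1 = 75.000 cm.
m_1 = -(75.000)/15 = -5.0000.
Since 75.000 cm > 55.5 cm, the first image lies past the second lens and serves as a virtual object: d_o2 = L - d_i1 = -19.500 cm.
Lens 2: 1/d_i2 = 1/f_2 - 1/d_o2 = 1/8.5 - 1/(-19.500) = 0.16893 cm^-1, so d_i2 = 5.920 cm.
m_2 = -(5.920)/(-19.500) = 0.3036.
Total m = m_1 x m_2 = (-5.0000)(0.3036) = -1.5179.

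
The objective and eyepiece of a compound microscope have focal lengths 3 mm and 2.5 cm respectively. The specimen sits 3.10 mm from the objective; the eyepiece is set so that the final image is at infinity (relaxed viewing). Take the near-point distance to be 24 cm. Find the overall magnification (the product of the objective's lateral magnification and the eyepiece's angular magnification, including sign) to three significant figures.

Convert to cm: f_obj = 3 mm = 0.3 cm; d_o = 3.10 mm = 0.31 cm.
Objective: 1/d_i = 1/f_obj - 1/d_o = 1/0.3 - 1/0.31 = 0.10753 cm^-1, so d_i = 9.300 cm.
m_obj = -d_i/d_o = -9.300/0.31 = -30.000.
Eyepiece angular magnification (image at infinity): M_eye = D/f_e = 24/2.5 = 9.600.
Overall M = m_obj x M_eye = (-30.000)(9.600) = -288.00.

-288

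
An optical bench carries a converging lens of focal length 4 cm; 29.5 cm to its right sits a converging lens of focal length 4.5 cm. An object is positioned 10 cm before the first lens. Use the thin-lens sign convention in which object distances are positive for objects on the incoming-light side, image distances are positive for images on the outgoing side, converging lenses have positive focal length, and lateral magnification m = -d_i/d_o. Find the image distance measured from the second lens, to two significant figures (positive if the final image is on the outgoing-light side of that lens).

Applying the thin-lens equation to the first lens, 1/4 = 1/10 + 1/d_i1, which gives d_i1 = 6.667 cm.
The intermediate image is 6.667 cm to the right of lens 1, so d_o2 = L - d_i1 = 29.5 - 6.667 = 22.833 cm.
Applying the thin-lens equation again with f_2 = 4.5 cm and d_o2 = 22.833 cm gives d_i2 = 5.605 cm.

5.6 cm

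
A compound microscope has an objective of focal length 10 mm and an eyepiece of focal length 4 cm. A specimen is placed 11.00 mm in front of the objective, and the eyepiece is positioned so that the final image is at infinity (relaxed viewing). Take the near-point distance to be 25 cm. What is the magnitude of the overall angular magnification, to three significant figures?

Convert to cm: f_obj = 10 mm = 1 cm; d_o = 11.00 mm = 1.10 cm.
Objective: 1/d_i = 1/f_obj - 1/d_o = 1/1 - 1/1.10 = 0.09091 cm^-1, so d_i = 11.000 cm.
m_obj = -d_i/d_o = -11.000/1.10 = -10.000.
Eyepiece angular magnification (image at infinity): M_eye = D/f_e = 25/4 = 6.250.
Overall M = m_obj x M_eye = (-10.000)(6.250) = -62.50.
|M| = 62.50.

62.5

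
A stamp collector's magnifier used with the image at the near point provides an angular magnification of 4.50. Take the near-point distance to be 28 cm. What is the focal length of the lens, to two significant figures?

8.0 cm

For the image at the near point, M = 1 + D/f.
f = D/(M - 1) = 28/(4.5 - 1) = 8.000 cm.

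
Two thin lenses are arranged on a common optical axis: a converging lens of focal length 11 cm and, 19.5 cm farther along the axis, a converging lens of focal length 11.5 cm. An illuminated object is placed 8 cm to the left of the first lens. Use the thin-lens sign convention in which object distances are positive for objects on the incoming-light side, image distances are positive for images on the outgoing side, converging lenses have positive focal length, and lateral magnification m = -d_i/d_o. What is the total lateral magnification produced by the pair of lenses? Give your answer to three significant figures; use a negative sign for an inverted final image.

Applying the thin-lens equation to the first lens, 1/11 = 1/8 + 1/d_i1, which gives d_i1 = -29.333 cm.
Its lateral magnification is m_1 = -d_i1/d_o1 = -(-29.333)/8 = 3.6667.
The intermediate image is virtual, 29.333 cm to the left of lens 1, so d_o2 = L - d_i1 = 19.5 - (-29.333) = 48.833 cm.
Applying the thin-lens equation again with f_2 = 11.5 cm and d_o2 = 48.833 cm gives d_i2 = 15.042 cm.
m_2 = -(15.042)/(48.833) = -0.3080.
Total m = m_1 x m_2 = (3.6667)(-0.3080) = -1.1295.

-1.13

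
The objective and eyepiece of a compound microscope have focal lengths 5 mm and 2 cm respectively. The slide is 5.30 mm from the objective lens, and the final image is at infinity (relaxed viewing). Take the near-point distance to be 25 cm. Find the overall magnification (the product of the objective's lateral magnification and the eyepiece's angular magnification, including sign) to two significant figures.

-210

Convert to cm: f_obj = 5 mm = 0.5 cm; d_o = 5.30 mm = 0.53 cm.
Objective: 1/d_i = 1/f_obj - 1/d_o = 1/0.5 - 1/0.53 = 0.11321 cm^-1, so d_i = 8.833 cm.
m_obj = -d_i/d_o = -8.833/0.53 = -16.667.
Eyepiece angular magnification (image at infinity): M_eye = D/f_e = 25/2 = 12.500.
Overall M = m_obj x M_eye = (-16.667)(12.500) = -208.33.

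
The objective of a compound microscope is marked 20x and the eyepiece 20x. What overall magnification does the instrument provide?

400

The overall magnification of a compound microscope is the product of the objective and eyepiece magnifications:
M = M_obj x M_eye = 20 x 20 = 400.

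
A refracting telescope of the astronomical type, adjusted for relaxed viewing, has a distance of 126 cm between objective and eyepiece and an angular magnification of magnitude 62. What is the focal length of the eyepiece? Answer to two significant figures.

2.0 cm

In normal adjustment the tube length equals f_obj + f_eye and |M| = f_obj/f_eye.
So f_obj = 62 f_eye and 62 f_eye + f_eye = 126 cm, giving f_eye = 126/63 = 2.000 cm and f_obj = 124.000 cm.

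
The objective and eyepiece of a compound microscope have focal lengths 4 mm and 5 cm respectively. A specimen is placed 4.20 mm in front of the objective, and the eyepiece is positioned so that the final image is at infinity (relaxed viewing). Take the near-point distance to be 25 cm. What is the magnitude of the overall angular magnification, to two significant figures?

100

Convert to cm: f_obj = 4 mm = 0.4 cm; d_o = 4.20 mm = 0.42 cm.
Objective: 1/d_i = 1/f_obj - 1/d_o = 1/0.4 - 1/0.42 = 0.11905 cm^-1, so d_i = 8.400 cm.
m_obj = -d_i/d_o = -8.400/0.42 = -20.000.
Eyepiece angular magnification (image at infinity): M_eye = D/f_e = 25/5 = 5.000.
Overall M = m_obj x M_eye = (-20.000)(5.000) = -100.00.
|M| = 100.00.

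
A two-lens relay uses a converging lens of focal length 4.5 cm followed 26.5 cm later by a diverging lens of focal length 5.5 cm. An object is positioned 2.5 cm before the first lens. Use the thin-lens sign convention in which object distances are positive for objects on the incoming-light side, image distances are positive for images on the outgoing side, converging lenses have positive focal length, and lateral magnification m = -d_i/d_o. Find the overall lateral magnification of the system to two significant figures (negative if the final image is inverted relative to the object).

0.33

Lens 1: 1/d_i1 = 1/f_1 - 1/d_o1 = 1/4.5 - 1/2.5 = -0.17778 cm^-1, so d_i1 = -5.625 cm.
m_1 = -(-5.625)/2.5 = 2.2500.
The intermediate image is virtual, 5.625 cm to the left of lens 1, so d_o2 = L - d_i1 = 26.5 - (-5.625) = 32.125 cm.
Lens 2: 1/d_i2 = 1/f_2 - 1/d_o2 = 1/(-5.5) - 1/(32.125) = -0.21295 cm^-1, so d_i2 = -4.696 cm.
m_2 = -(-4.696)/(32.125) = 0.1462.
The system's lateral magnification is m_1 m_2 = (2.2500)(0.1462) = 0.3289.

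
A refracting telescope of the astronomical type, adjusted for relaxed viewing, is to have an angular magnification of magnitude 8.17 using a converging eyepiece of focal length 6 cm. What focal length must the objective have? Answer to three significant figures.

49.0 cm

|M| = f_obj/|f_eye|, so f_obj = |M| x |f_eye| = 8.17 x 6 = 49.020 cm.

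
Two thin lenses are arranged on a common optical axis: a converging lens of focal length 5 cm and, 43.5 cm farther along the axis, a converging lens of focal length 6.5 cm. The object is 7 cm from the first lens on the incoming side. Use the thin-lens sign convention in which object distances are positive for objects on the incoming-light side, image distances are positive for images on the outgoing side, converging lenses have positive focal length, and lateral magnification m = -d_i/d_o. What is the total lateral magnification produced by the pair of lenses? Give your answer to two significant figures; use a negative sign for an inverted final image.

Applying the thin-lens equation to the first lens, 1/5 = 1/7 + 1/d_i1, which gives d_i1 = 17.500 cm.
Its lateral magnification is m_1 = -d_i1/d_o1 = -(17.500)/7 = -2.5000.
That image sits 26.000 cm in front of the second lens, so d_o2 = 26.000 cm.
Applying the thin-lens equation again with f_2 = 6.5 cm and d_o2 = 26.000 cm gives d_i2 = 8.667 cm.
m_2 = -(8.667)/(26.000) = -0.3333.
The system's lateral magnification is m_1 m_2 = (-2.5000)(-0.3333) = 0.8333.

0.83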